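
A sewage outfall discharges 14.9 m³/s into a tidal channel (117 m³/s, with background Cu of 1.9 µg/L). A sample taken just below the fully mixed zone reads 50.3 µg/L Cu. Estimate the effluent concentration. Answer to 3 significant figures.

430 µg/L

Mass balance: 117.0·1.900 + 14.90·Cₑ = 131.9·50.30
→ Cₑ = (131.9·50.30 − 117.0·1.900) / 14.90 = 430.4 µg/L.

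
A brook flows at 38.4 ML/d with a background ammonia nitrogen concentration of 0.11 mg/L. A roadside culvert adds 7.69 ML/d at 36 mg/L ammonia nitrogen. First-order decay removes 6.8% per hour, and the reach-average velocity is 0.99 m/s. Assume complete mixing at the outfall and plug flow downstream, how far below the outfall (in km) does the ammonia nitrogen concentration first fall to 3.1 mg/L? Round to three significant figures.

Flow-weighted average: C = (38.40·0.1100 + 7.690·36.00) / 46.09 = 281.1/46.09 = 6.098 mg/L.
6.8%/h lost → k = −ln(1 − 0.068) = 0.07042 h⁻¹.
Set 6.098·exp(−k·t) = 3.1 → t = ln(6.098/3.1)/k = 34590 s = 9.608 h.
Distance = v·t = 0.99·34590 = 34240 m = 34.24 km.

34.2 km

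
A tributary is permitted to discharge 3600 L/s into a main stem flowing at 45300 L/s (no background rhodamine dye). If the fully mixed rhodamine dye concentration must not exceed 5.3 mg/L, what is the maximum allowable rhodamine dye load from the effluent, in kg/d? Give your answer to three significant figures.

Mass balance at the limit: 45300·0 + 3600·Cₑ = 48900·5.3 → Cₑ = 71.99 mg/L.
3600 L/s = 3.600 m³/s. Load = 3.600 m³/s × 71.99 g/m³ × 86 400 s/d = 22390 kg/d.

22400 kg/d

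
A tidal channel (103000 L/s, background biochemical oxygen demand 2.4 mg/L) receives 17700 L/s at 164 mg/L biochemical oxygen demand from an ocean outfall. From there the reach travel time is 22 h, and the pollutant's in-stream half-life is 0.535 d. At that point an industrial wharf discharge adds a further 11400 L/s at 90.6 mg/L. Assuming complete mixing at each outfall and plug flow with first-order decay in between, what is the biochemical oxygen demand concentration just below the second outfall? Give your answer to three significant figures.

After mixing, C = (103000·2.400 + 17700·164.0) / 120700 = 3150000/120700 = 26.10 mg/L; combined flow 120700 L/s.
Half-life 0.535 d → k = ln 2 / 0.535 = 1.296 d⁻¹.
Decay over the reach: 26.10·exp(−kt) = 26.10·0.3049 = 7.958 mg/L.
At the second outfall, C = (120700·7.958 + 11400·90.60) / (120700 + 11400) = 15.09 mg/L.

15.1 mg/L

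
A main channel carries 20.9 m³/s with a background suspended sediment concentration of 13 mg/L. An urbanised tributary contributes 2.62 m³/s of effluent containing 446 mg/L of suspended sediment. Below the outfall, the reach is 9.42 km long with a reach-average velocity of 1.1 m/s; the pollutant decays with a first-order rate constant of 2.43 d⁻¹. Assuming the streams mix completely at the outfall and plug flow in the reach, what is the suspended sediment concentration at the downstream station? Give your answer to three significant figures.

48.1 mg/L

Flow-weighted average: C = (20.90·13.00 + 2.620·446.0) / 23.52 = 1440/23.52 = 61.23 mg/L.
Travel time t = 9.42·1000 / 1.1 = 8564 s = 2.379 h.
First-order decay: C = 61.23·exp(−k·t) = 61.23·0.7860 = 48.13 mg/L.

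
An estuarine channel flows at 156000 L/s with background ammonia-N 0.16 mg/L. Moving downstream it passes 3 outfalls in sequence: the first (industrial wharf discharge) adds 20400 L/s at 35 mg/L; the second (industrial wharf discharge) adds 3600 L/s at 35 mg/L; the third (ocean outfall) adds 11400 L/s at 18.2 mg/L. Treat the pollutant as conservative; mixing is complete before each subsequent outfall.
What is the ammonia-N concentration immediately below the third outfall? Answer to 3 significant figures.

5.60 mg/L

After outfall 1: Q = 156000 + 20400 = 176400 L/s; C = (156000·0.1600 + 20400·35.00)/176400 = 4.189 mg/L.
After outfall 2: Q = 176400 + 3600 = 180000 L/s; C = (176400·4.189 + 3600·35.00)/180000 = 4.805 mg/L.
After outfall 3: Q = 180000 + 11400 = 191400 L/s; C = (180000·4.805 + 11400·18.20)/191400 = 5.603 mg/L.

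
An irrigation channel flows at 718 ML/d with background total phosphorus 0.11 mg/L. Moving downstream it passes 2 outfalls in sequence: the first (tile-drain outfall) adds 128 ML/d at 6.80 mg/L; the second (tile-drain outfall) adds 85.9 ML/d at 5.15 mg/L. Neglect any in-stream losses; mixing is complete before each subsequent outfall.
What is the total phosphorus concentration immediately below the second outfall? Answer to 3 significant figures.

Outfall 1: combined Q = 846.0 ML/d; C = (718.0·0.1100 + 128.0·6.800)/846.0 = 1.122 mg/L.
Outfall 2: combined Q = 931.9 ML/d; C = (846.0·1.122 + 85.90·5.150)/931.9 = 1.493 mg/L.

1.49 mg/L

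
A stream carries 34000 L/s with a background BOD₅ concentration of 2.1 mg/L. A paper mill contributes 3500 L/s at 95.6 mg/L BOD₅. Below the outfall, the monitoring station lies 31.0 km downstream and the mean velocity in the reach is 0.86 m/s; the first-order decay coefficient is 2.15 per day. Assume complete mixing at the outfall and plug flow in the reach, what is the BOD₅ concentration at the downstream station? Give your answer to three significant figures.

4.42 mg/L

Flow-weighted average: C = (34000·2.100 + 3500·95.60) / 37500 = 406000/37500 = 10.83 mg/L.
Travel time t = 31.0·1000 / 0.86 = 36050 s = 10.01 h.
Applying C = C₀e^(−kt): 10.83 × 0.4078 = 4.415 mg/L.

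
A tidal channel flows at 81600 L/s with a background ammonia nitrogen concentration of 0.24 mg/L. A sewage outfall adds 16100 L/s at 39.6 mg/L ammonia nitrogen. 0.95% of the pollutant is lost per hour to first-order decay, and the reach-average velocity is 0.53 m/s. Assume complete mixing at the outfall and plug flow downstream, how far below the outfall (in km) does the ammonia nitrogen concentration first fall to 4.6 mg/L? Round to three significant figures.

75.9 km

After mixing, C = (81600·0.2400 + 16100·39.60) / 97700 = 657100/97700 = 6.726 mg/L.
0.95%/h lost → k = −ln(1 − 0.0095) = 0.009545 h⁻¹.
Set 6.726·exp(−k·t) = 4.6 → t = ln(6.726/4.6)/k = 143300 s = 39.80 h.
Distance = v·t = 0.53·143300 = 75950 m = 75.95 km.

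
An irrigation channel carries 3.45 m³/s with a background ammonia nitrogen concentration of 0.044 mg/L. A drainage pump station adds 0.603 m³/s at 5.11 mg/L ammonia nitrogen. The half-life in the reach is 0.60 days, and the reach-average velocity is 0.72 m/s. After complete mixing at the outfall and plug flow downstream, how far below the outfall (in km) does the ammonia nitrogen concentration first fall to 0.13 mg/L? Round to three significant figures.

97.7 km

Flow-weighted average: C = (3.450·0.04400 + 0.6030·5.110) / 4.053 = 3.233/4.053 = 0.7977 mg/L.
Half-life 0.60 d → k = ln 2 / 0.60 = 1.155 d⁻¹.
Set 0.7977·exp(−k·t) = 0.13 → t = ln(0.7977/0.13)/k = 135700 s = 37.69 h.
Distance = v·t = 0.72·135700 = 97690 m = 97.69 km.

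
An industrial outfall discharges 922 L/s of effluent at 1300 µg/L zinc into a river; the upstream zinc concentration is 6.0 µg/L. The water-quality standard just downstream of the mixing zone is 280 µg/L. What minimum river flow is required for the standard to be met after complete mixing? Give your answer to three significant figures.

Set C_mix = 280: (Q·6.000 + 922.0·1300) / (Q + 922.0) = 280
→ Q = 922.0·(1300 − 280)/(280 − 6.000) = 3432 L/s.

3430 L/s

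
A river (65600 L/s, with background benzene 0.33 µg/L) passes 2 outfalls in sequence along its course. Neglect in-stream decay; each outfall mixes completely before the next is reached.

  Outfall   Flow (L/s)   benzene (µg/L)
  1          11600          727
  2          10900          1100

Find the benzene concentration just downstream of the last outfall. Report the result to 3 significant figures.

Outfall 1: combined Q = 77200 L/s; C = (65600·0.3300 + 11600·727.0)/77200 = 109.5 µg/L.
Outfall 2: combined Q = 88100 L/s; C = (77200·109.5 + 10900·1100)/88100 = 232.1 µg/L.

232 µg/L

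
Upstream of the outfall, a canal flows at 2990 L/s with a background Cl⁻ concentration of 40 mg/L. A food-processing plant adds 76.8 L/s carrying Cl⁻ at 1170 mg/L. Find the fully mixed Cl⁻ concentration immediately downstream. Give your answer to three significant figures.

68.3 mg/L

After mixing, C = (2990·40.00 + 76.80·1170) / 3067 = 209500/3067 = 68.30 mg/L.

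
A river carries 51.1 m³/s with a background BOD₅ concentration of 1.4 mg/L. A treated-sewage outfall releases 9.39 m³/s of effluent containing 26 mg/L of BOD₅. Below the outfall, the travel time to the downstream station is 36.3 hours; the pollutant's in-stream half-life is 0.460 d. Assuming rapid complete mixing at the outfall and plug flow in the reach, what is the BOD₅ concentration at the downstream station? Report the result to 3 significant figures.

0.534 mg/L

Conservation of mass: C = (51.10·1.400 + 9.390·26.00) / 60.49 = 315.7/60.49 = 5.219 mg/L.
Half-life 0.460 d → k = ln 2 / 0.460 = 1.507 d⁻¹.
Decay over the reach: 5.219·exp(−kt) = 5.219·0.1024 = 0.5343 mg/L.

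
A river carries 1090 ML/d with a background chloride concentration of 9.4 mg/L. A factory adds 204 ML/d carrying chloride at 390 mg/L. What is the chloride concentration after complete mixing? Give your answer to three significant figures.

After mixing, C = (1090·9.400 + 204.0·390.0) / 1294 = 89810/1294 = 69.40 mg/L.

69.4 mg/L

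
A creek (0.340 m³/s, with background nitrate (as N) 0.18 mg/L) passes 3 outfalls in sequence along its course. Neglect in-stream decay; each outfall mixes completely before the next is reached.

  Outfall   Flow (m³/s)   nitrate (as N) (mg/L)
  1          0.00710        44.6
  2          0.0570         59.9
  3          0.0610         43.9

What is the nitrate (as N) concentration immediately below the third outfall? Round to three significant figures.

13.9 mg/L

Outfall 1: combined Q = 0.3471 m³/s; C = (0.3400·0.1800 + 0.007100·44.60)/0.3471 = 1.089 mg/L.
Outfall 2: combined Q = 0.4041 m³/s; C = (0.3471·1.089 + 0.05700·59.90)/0.4041 = 9.384 mg/L.
Outfall 3: combined Q = 0.4651 m³/s; C = (0.4041·9.384 + 0.06100·43.90)/0.4651 = 13.91 mg/L.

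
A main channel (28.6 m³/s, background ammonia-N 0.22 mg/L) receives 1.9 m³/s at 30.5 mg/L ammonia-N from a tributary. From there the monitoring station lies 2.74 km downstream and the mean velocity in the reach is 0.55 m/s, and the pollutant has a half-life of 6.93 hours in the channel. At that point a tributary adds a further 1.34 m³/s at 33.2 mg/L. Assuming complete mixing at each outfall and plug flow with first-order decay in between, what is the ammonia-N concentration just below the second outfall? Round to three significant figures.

Mixed concentration C = ΣQC/ΣQ = (28.60·0.2200 + 1.900·30.50) / 30.50 = 64.24/30.50 = 2.106 mg/L; combined flow 30.50 m³/s.
Travel time t = 2.74·1000 / 0.55 = 4982 s = 1.384 h.
Half-life 6.93 h → k = ln 2 / 6.93 = 0.1000 h⁻¹ = 2.401 d⁻¹.
After decay, C = 2.106 × e^(−kt) = 2.106 × 0.8707 = 1.834 mg/L.
At the second outfall, C = (30.50·1.834 + 1.340·33.20) / (30.50 + 1.340) = 3.154 mg/L.

3.15 mg/L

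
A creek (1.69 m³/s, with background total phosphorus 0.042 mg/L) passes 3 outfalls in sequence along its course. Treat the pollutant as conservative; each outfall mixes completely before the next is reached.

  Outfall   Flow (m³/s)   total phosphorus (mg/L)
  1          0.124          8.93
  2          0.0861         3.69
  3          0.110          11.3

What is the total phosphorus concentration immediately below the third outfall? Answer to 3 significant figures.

1.36 mg/L

Below outfall 1: Q → 1.814 m³/s, C = (1.690·0.04200 + 0.1240·8.930)/1.814 = 0.6496 mg/L.
Below outfall 2: Q → 1.900 m³/s, C = (1.814·0.6496 + 0.08610·3.690)/1.900 = 0.7873 mg/L.
Below outfall 3: Q → 2.010 m³/s, C = (1.900·0.7873 + 0.1100·11.30)/2.010 = 1.363 mg/L.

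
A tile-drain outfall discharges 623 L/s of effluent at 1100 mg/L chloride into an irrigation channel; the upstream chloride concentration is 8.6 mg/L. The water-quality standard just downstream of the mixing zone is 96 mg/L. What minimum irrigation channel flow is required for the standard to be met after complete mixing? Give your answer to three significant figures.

Set C_mix = 96: (Q·8.600 + 623.0·1100) / (Q + 623.0) = 96
→ Q = 623.0·(1100 − 96)/(96 − 8.600) = 7157 L/s.

7160 L/s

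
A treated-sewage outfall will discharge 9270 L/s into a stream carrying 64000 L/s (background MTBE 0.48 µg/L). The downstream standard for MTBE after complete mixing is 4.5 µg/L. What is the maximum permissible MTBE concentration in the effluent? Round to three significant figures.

32.3 µg/L

At the limit, (Qr·Cr + Qe·Cₑ)/(Qr + Qe) = 4.5:
Cₑ = (73270·4.5 − 64000·0.4800) / 9270 = 32.25 µg/L.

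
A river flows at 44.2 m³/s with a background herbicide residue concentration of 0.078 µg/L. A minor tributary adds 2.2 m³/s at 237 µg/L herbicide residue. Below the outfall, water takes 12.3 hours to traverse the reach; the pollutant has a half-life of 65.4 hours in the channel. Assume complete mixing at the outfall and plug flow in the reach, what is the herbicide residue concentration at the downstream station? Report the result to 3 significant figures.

9.93 µg/L

After mixing, C = (44.20·0.07800 + 2.200·237.0) / 46.40 = 524.8/46.40 = 11.31 µg/L.
Half-life 65.4 h → k = ln 2 / 65.4 = 0.01060 h⁻¹ = 0.2544 d⁻¹.
First-order decay: C = 11.31·exp(−k·t) = 11.31·0.8778 = 9.929 µg/L.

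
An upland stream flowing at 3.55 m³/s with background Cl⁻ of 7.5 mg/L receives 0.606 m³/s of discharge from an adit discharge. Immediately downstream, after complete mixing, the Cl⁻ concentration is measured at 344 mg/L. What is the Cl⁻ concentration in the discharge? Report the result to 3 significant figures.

2320 mg/L

Mass balance: 3.550·7.500 + 0.6060·Cₑ = 4.156·344.0
→ Cₑ = (4.156·344.0 − 3.550·7.500) / 0.6060 = 2315 mg/L.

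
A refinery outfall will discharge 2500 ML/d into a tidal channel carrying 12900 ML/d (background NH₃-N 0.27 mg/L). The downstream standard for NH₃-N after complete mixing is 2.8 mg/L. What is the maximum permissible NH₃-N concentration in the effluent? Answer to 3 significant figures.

15.9 mg/L

At the limit, (Qr·Cr + Qe·Cₑ)/(Qr + Qe) = 2.8:
Cₑ = (15400·2.8 − 12900·0.2700) / 2500 = 15.85 mg/L.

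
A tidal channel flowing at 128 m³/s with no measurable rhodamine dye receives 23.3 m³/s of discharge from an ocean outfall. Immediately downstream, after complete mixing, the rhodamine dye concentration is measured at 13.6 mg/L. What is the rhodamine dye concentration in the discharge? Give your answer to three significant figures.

Mass balance: 128.0·0 + 23.30·Cₑ = 151.3·13.60
→ Cₑ = (151.3·13.60 − 128.0·0) / 23.30 = 88.31 mg/L.

88.3 mg/L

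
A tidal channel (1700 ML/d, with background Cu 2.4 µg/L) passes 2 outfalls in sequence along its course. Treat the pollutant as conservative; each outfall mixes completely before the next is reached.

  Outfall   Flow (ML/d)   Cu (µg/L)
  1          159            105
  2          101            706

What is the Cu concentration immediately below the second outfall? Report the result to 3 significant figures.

47.0 µg/L

After outfall 1: Q = 1700 + 159.0 = 1859 ML/d; C = (1700·2.400 + 159.0·105.0)/1859 = 11.18 µg/L.
After outfall 2: Q = 1859 + 101.0 = 1960 ML/d; C = (1859·11.18 + 101.0·706.0)/1960 = 46.98 µg/L.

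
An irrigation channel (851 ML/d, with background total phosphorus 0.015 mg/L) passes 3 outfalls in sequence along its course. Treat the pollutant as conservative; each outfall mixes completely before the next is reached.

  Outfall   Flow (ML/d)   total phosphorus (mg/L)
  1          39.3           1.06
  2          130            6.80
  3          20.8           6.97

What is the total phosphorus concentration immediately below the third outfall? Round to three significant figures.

1.04 mg/L

Outfall 1: combined Q = 890.3 ML/d; C = (851.0·0.01500 + 39.30·1.060)/890.3 = 0.06113 mg/L.
Outfall 2: combined Q = 1020 ML/d; C = (890.3·0.06113 + 130.0·6.800)/1020 = 0.9198 mg/L.
Outfall 3: combined Q = 1041 ML/d; C = (1020·0.9198 + 20.80·6.970)/1041 = 1.041 mg/L.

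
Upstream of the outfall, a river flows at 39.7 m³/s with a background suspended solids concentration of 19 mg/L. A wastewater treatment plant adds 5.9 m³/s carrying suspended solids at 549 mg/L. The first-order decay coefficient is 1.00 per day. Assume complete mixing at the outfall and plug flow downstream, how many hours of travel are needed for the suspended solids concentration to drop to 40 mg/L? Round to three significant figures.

18.8 h

Mass balance: C = (39.70·19.00 + 5.900·549.0) / 45.60 = 3993/45.60 = 87.57 mg/L.
87.57·exp(−k·t) = 40 → t = ln(87.57/40)/k = 67700 s = 18.81 h.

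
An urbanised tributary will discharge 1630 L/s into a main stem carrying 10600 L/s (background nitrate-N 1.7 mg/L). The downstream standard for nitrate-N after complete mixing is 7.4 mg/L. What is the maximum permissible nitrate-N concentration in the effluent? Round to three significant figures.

At the limit, (Qr·Cr + Qe·Cₑ)/(Qr + Qe) = 7.4:
Cₑ = (12230·7.4 − 10600·1.700) / 1630 = 44.47 mg/L.

44.5 mg/L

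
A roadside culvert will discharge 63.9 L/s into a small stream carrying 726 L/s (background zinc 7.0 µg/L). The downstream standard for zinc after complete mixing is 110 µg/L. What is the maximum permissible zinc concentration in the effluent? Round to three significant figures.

At the limit, (Qr·Cr + Qe·Cₑ)/(Qr + Qe) = 110:
Cₑ = (789.9·110 − 726.0·7.000) / 63.90 = 1280 µg/L.

1280 µg/L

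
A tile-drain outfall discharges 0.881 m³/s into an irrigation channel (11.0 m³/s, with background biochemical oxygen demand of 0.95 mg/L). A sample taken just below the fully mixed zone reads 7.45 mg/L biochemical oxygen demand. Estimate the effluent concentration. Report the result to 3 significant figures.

88.6 mg/L

Mass balance: 11.00·0.9500 + 0.8810·Cₑ = 11.88·7.450
→ Cₑ = (11.88·7.450 − 11.00·0.9500) / 0.8810 = 88.61 mg/L.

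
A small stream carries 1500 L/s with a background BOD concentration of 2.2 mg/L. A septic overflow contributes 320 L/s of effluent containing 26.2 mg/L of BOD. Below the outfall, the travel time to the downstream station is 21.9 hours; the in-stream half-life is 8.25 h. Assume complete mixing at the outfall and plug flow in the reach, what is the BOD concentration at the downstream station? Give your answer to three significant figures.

Mixed concentration C = ΣQC/ΣQ = (1500·2.200 + 320.0·26.20) / 1820 = 11680/1820 = 6.420 mg/L.
Half-life 8.25 h → k = ln 2 / 8.25 = 0.08402 h⁻¹ = 2.016 d⁻¹.
Decay over the reach: 6.420·exp(−kt) = 6.420·0.1588 = 1.020 mg/L.

1.02 mg/L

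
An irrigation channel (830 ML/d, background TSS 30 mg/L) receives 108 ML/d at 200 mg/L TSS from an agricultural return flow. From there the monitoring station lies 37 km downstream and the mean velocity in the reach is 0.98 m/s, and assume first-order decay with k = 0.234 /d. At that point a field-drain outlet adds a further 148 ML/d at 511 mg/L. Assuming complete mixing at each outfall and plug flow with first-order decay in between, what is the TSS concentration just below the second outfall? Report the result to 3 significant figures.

Mixed concentration C = ΣQC/ΣQ = (830.0·30.00 + 108.0·200.0) / 938.0 = 46500/938.0 = 49.57 mg/L; combined flow 938.0 ML/d.
Travel time t = 37·1000 / 0.98 = 37760 s = 10.49 h.
Applying C = C₀e^(−kt): 49.57 × 0.9028 = 44.76 mg/L.
At the second outfall, C = (938.0·44.76 + 148.0·511.0) / (938.0 + 148.0) = 108.3 mg/L.

108 mg/L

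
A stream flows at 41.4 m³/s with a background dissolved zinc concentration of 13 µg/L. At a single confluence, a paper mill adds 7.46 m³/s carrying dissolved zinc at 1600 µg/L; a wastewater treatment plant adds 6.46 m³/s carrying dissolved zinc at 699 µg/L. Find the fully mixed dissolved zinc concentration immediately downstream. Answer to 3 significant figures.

After mixing, C = (41.40·13.00 + 7.460·1600 + 6.460·699.0) / 55.32 = 16990/55.32 = 307.1 µg/L.

307 µg/L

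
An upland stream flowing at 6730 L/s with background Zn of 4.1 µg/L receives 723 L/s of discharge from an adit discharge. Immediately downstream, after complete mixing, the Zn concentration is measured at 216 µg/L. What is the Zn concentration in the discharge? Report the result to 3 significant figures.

Mass balance: 6730·4.100 + 723.0·Cₑ = 7453·216.0
→ Cₑ = (7453·216.0 − 6730·4.100) / 723.0 = 2188 µg/L.

2190 µg/L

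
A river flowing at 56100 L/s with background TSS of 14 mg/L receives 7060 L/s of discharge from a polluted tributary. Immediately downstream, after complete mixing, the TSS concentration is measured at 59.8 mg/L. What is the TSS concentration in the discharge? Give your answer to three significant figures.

424 mg/L

Mass balance: 56100·14.00 + 7060·Cₑ = 63160·59.80
→ Cₑ = (63160·59.80 − 56100·14.00) / 7060 = 423.7 mg/L.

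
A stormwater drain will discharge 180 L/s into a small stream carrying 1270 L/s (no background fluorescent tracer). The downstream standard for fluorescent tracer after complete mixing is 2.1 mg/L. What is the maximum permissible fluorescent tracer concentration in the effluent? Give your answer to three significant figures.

At the limit, (Qr·Cr + Qe·Cₑ)/(Qr + Qe) = 2.1:
Cₑ = (1450·2.1 − 1270·0) / 180.0 = 16.92 mg/L.

16.9 mg/L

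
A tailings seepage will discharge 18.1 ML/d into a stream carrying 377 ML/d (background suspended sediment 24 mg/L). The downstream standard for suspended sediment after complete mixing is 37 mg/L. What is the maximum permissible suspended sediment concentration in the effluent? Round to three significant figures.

308 mg/L

At the limit, (Qr·Cr + Qe·Cₑ)/(Qr + Qe) = 37:
Cₑ = (395.1·37 − 377.0·24.00) / 18.10 = 307.8 mg/L.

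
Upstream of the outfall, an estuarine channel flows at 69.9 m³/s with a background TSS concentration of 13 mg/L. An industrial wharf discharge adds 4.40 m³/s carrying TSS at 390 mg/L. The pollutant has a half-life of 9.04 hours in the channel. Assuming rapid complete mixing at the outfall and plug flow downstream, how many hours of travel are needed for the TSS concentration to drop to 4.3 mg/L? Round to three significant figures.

Conservation of mass: C = (69.90·13.00 + 4.400·390.0) / 74.30 = 2625/74.30 = 35.33 mg/L.
Half-life 9.04 h → k = ln 2 / 9.04 = 0.07668 h⁻¹ = 1.840 d⁻¹.
35.33·exp(−k·t) = 4.3 → t = ln(35.33/4.3)/k = 98880 s = 27.47 h.

27.5 h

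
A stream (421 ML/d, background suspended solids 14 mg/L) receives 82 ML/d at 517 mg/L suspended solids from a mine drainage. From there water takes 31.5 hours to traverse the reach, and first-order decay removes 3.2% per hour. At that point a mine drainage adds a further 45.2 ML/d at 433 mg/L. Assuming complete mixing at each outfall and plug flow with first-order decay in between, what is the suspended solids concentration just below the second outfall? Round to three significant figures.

67.3 mg/L

Mixed concentration C = ΣQC/ΣQ = (421.0·14.00 + 82.00·517.0) / 503.0 = 48290/503.0 = 96.00 mg/L; combined flow 503.0 ML/d.
3.2%/h lost → k = −ln(1 − 0.032) = 0.03252 h⁻¹.
Decay over the reach: 96.00·exp(−kt) = 96.00·0.3590 = 34.46 mg/L.
At the second outfall, C = (503.0·34.46 + 45.20·433.0) / (503.0 + 45.20) = 67.32 mg/L.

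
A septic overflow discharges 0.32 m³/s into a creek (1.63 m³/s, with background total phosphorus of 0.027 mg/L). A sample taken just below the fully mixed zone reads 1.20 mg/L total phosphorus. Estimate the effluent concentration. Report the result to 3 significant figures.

Mass balance: 1.630·0.02700 + 0.3200·Cₑ = 1.950·1.200
→ Cₑ = (1.950·1.200 − 1.630·0.02700) / 0.3200 = 7.175 mg/L.

7.17 mg/L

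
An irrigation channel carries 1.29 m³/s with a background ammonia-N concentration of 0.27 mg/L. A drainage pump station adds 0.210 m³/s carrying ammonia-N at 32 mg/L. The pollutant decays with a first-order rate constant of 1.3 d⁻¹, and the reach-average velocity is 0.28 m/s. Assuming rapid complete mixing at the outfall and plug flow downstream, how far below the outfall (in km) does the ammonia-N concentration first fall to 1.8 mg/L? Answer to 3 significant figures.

Mass balance: C = (1.290·0.2700 + 0.2100·32.00) / 1.500 = 7.068/1.500 = 4.712 mg/L.
Set 4.712·exp(−k·t) = 1.8 → t = ln(4.712/1.8)/k = 63960 s = 17.77 h.
Distance = v·t = 0.28·63960 = 17910 m = 17.91 km.

17.9 km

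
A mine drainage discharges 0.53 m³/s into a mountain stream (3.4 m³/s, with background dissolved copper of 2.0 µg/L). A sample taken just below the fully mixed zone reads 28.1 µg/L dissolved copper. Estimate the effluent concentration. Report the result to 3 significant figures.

196 µg/L

Mass balance: 3.400·2.000 + 0.5300·Cₑ = 3.930·28.10
→ Cₑ = (3.930·28.10 − 3.400·2.000) / 0.5300 = 195.5 µg/L.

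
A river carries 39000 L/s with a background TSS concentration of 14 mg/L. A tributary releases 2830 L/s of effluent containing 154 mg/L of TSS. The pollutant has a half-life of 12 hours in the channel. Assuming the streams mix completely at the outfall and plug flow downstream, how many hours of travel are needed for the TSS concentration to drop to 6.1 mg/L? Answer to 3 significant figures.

23.3 h

Mixed concentration C = ΣQC/ΣQ = (39000·14.00 + 2830·154.0) / 41830 = 981800/41830 = 23.47 mg/L.
Half-life 12 h → k = ln 2 / 12 = 0.05776 h⁻¹ = 1.386 d⁻¹.
23.47·exp(−k·t) = 6.1 → t = ln(23.47/6.1)/k = 83980 s = 23.33 h.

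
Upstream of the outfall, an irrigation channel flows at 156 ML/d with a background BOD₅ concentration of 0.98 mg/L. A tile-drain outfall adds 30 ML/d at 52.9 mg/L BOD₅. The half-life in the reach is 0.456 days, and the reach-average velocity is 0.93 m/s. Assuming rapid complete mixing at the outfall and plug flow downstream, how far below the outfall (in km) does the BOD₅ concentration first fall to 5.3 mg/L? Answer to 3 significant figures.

30.0 km

Mixed concentration C = ΣQC/ΣQ = (156.0·0.9800 + 30.00·52.90) / 186.0 = 1740/186.0 = 9.354 mg/L.
Half-life 0.456 d → k = ln 2 / 0.456 = 1.520 d⁻¹.
Set 9.354·exp(−k·t) = 5.3 → t = ln(9.354/5.3)/k = 32290 s = 8.970 h.
Distance = v·t = 0.93·32290 = 30030 m = 30.03 km.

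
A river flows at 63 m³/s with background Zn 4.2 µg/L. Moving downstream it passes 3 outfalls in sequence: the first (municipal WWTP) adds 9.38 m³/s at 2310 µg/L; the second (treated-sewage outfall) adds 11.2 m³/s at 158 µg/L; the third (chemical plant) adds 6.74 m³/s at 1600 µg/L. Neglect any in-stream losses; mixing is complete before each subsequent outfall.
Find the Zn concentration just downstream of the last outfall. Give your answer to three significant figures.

382 µg/L

After outfall 1: Q = 63.00 + 9.380 = 72.38 m³/s; C = (63.00·4.200 + 9.380·2310)/72.38 = 303.0 µg/L.
After outfall 2: Q = 72.38 + 11.20 = 83.58 m³/s; C = (72.38·303.0 + 11.20·158.0)/83.58 = 283.6 µg/L.
After outfall 3: Q = 83.58 + 6.740 = 90.32 m³/s; C = (83.58·283.6 + 6.740·1600)/90.32 = 381.8 µg/L.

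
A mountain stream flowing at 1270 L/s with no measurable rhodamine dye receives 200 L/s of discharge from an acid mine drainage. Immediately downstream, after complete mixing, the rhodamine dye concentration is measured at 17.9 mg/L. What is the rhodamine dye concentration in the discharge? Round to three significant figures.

132 mg/L

Mass balance: 1270·0 + 200.0·Cₑ = 1470·17.90
→ Cₑ = (1470·17.90 − 1270·0) / 200.0 = 131.6 mg/L.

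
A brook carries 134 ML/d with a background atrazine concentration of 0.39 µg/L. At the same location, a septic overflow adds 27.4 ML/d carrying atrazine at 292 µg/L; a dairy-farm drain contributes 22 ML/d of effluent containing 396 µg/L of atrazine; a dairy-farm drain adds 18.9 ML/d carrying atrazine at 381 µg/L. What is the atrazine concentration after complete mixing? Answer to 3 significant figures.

Mass balance: C = (134.0·0.3900 + 27.40·292.0 + 22.00·396.0 + 18.90·381.0) / 202.3 = 23970/202.3 = 118.5 µg/L.

118 µg/L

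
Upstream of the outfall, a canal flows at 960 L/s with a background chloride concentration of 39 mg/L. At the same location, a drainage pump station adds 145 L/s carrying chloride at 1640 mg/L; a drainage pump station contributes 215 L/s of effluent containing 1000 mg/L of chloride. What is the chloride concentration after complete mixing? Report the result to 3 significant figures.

371 mg/L

After mixing, C = (960.0·39.00 + 145.0·1640 + 215.0·1000) / 1320 = 490200/1320 = 371.4 mg/L.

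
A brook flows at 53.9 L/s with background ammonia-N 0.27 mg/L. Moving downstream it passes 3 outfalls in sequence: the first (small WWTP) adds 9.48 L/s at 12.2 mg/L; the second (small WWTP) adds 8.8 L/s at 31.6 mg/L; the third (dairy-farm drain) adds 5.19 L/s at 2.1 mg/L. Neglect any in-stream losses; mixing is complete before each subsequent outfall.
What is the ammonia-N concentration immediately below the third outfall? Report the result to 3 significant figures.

5.42 mg/L

After outfall 1: Q = 53.90 + 9.480 = 63.38 L/s; C = (53.90·0.2700 + 9.480·12.20)/63.38 = 2.054 mg/L.
After outfall 2: Q = 63.38 + 8.800 = 72.18 L/s; C = (63.38·2.054 + 8.800·31.60)/72.18 = 5.657 mg/L.
After outfall 3: Q = 72.18 + 5.190 = 77.37 L/s; C = (72.18·5.657 + 5.190·2.100)/77.37 = 5.418 mg/L.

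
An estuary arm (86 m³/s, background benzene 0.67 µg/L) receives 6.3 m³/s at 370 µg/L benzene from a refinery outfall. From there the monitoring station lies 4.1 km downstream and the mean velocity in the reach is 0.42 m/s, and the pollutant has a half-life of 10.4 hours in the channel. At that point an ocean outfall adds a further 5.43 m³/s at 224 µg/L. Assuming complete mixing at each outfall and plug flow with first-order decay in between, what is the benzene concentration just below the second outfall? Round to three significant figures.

32.8 µg/L

Flow-weighted average: C = (86.00·0.6700 + 6.300·370.0) / 92.30 = 2389/92.30 = 25.88 µg/L; combined flow 92.30 m³/s.
Travel time t = 4.1·1000 / 0.42 = 9762 s = 2.712 h.
Half-life 10.4 h → k = ln 2 / 10.4 = 0.06665 h⁻¹ = 1.600 d⁻¹.
Decay over the reach: 25.88·exp(−kt) = 25.88·0.8347 = 21.60 µg/L.
At the second outfall, C = (92.30·21.60 + 5.430·224.0) / (92.30 + 5.430) = 32.85 µg/L.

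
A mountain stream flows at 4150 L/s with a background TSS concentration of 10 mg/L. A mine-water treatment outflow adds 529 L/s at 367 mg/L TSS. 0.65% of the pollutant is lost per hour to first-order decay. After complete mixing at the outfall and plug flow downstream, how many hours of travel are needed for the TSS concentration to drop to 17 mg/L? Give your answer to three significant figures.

167 h

Mass balance: C = (4150·10.00 + 529.0·367.0) / 4679 = 235600/4679 = 50.36 mg/L.
0.65%/h lost → k = −ln(1 − 0.0065) = 0.006521 h⁻¹.
50.36·exp(−k·t) = 17 → t = ln(50.36/17)/k = 599500 s = 166.5 h.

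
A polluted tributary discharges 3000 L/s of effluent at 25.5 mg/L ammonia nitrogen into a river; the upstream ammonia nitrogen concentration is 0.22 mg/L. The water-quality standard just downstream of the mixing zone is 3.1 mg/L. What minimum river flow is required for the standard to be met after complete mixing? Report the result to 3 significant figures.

Set C_mix = 3.1: (Q·0.2200 + 3000·25.50) / (Q + 3000) = 3.1
→ Q = 3000·(25.50 − 3.1)/(3.1 − 0.2200) = 23330 L/s.

23300 L/s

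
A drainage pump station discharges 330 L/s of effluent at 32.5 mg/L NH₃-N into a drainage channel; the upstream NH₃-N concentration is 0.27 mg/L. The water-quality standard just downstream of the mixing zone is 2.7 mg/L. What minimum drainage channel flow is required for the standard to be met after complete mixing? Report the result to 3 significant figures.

Set C_mix = 2.7: (Q·0.2700 + 330.0·32.50) / (Q + 330.0) = 2.7
→ Q = 330.0·(32.50 − 2.7)/(2.7 − 0.2700) = 4047 L/s.

4050 L/s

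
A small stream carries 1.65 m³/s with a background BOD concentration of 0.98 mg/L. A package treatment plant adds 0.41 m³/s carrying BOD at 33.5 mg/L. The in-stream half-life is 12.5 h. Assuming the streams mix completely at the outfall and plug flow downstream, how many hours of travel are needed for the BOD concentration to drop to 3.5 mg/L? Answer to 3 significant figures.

13.6 h

After mixing, C = (1.650·0.9800 + 0.4100·33.50) / 2.060 = 15.35/2.060 = 7.452 mg/L.
Half-life 12.5 h → k = ln 2 / 12.5 = 0.05545 h⁻¹ = 1.331 d⁻¹.
7.452·exp(−k·t) = 3.5 → t = ln(7.452/3.5)/k = 49070 s = 13.63 h.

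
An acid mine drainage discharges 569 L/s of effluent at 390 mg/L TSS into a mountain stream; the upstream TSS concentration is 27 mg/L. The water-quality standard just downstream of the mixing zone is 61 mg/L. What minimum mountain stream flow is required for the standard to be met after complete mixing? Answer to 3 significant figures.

Set C_mix = 61: (Q·27.00 + 569.0·390.0) / (Q + 569.0) = 61
→ Q = 569.0·(390.0 − 61)/(61 − 27.00) = 5506 L/s.

5510 L/s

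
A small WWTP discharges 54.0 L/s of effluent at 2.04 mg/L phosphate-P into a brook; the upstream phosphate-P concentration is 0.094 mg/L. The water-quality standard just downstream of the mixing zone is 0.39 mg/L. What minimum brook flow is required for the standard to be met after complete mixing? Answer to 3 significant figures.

Set C_mix = 0.39: (Q·0.09400 + 54.00·2.040) / (Q + 54.00) = 0.39
→ Q = 54.00·(2.040 − 0.39)/(0.39 − 0.09400) = 301.0 L/s.

301 L/s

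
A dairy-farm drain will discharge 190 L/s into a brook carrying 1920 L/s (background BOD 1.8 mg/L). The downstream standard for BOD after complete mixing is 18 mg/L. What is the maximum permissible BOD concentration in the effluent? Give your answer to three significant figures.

182 mg/L

At the limit, (Qr·Cr + Qe·Cₑ)/(Qr + Qe) = 18:
Cₑ = (2110·18 − 1920·1.800) / 190.0 = 181.7 mg/L.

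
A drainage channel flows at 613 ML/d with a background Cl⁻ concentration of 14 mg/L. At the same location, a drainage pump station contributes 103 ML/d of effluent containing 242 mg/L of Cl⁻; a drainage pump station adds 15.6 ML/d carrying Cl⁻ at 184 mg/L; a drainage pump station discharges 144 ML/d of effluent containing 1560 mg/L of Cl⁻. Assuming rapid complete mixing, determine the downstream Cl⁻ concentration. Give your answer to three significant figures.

After mixing, C = (613.0·14.00 + 103.0·242.0 + 15.60·184.0 + 144.0·1560) / 875.6 = 261000/875.6 = 298.1 mg/L.

298 mg/L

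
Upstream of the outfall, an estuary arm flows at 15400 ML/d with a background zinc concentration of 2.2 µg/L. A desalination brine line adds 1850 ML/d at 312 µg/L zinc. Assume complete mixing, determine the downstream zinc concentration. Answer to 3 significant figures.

35.4 µg/L

Mixed concentration C = ΣQC/ΣQ = (15400·2.200 + 1850·312.0) / 17250 = 611100/17250 = 35.42 µg/L.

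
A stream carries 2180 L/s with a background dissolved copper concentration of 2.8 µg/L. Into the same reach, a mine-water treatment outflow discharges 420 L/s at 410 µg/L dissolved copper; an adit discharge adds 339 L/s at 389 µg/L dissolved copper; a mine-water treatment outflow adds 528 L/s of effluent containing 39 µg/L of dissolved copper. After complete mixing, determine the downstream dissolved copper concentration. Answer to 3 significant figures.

95.4 µg/L

Mixed concentration C = ΣQC/ΣQ = (2180·2.800 + 420.0·410.0 + 339.0·389.0 + 528.0·39.00) / 3467 = 330800/3467 = 95.40 µg/L.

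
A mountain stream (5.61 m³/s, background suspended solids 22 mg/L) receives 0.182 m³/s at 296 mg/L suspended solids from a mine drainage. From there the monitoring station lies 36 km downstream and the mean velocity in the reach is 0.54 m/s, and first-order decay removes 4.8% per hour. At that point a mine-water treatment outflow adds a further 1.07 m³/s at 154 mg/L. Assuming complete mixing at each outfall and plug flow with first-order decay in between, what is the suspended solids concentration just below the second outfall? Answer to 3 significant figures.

34.4 mg/L

After mixing, C = (5.610·22.00 + 0.1820·296.0) / 5.792 = 177.3/5.792 = 30.61 mg/L; combined flow 5.792 m³/s.
Travel time t = 36·1000 / 0.54 = 66670 s = 18.52 h.
4.8%/h lost → k = −ln(1 − 0.048) = 0.04919 h⁻¹.
Applying C = C₀e^(−kt): 30.61 × 0.4021 = 12.31 mg/L.
At the second outfall, C = (5.792·12.31 + 1.070·154.0) / (5.792 + 1.070) = 34.40 mg/L.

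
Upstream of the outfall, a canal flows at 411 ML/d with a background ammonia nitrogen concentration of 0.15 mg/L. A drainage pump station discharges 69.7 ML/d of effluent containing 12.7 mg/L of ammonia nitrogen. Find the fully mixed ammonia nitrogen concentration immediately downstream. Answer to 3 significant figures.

Flow-weighted average: C = (411.0·0.1500 + 69.70·12.70) / 480.7 = 946.8/480.7 = 1.970 mg/L.

1.97 mg/L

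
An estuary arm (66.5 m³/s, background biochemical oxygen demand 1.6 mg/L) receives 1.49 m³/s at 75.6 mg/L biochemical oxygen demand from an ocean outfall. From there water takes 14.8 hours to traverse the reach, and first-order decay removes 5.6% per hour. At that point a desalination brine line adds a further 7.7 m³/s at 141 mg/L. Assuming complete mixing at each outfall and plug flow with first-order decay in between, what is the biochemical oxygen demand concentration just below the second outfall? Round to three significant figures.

After mixing, C = (66.50·1.600 + 1.490·75.60) / 67.99 = 219.0/67.99 = 3.222 mg/L; combined flow 67.99 m³/s.
5.6%/h lost → k = −ln(1 − 0.056) = 0.05763 h⁻¹.
First-order decay: C = 3.222·exp(−k·t) = 3.222·0.4262 = 1.373 mg/L.
Second outfall: C = (67.99·1.373 + 7.700·141.0)/75.69 = 15.58 mg/L.

15.6 mg/L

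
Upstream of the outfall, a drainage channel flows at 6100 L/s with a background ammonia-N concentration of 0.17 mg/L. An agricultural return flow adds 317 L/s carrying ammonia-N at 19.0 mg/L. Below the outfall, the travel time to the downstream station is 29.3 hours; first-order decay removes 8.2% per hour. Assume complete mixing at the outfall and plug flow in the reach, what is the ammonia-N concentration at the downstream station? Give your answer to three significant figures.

Flow-weighted average: C = (6100·0.1700 + 317.0·19.00) / 6417 = 7060/6417 = 1.100 mg/L.
8.2%/h lost → k = −ln(1 − 0.082) = 0.08556 h⁻¹.
Decay over the reach: 1.100·exp(−kt) = 1.100·0.08152 = 0.08969 mg/L.

0.0897 mg/L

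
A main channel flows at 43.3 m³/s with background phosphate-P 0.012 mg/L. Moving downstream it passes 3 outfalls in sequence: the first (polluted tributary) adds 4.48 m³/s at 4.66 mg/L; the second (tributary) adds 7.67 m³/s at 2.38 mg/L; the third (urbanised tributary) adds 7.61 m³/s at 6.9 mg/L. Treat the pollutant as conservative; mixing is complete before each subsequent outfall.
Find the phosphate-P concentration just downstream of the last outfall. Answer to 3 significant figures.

Below outfall 1: Q → 47.78 m³/s, C = (43.30·0.01200 + 4.480·4.660)/47.78 = 0.4478 mg/L.
Below outfall 2: Q → 55.45 m³/s, C = (47.78·0.4478 + 7.670·2.380)/55.45 = 0.7151 mg/L.
Below outfall 3: Q → 63.06 m³/s, C = (55.45·0.7151 + 7.610·6.900)/63.06 = 1.461 mg/L.

1.46 mg/L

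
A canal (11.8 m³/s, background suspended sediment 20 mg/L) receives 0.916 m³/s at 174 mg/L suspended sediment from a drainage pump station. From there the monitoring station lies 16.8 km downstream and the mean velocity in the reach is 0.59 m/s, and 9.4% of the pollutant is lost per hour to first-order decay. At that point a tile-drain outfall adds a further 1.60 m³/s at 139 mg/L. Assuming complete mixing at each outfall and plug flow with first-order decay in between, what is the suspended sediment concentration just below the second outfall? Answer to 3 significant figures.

Flow-weighted average: C = (11.80·20.00 + 0.9160·174.0) / 12.72 = 395.4/12.72 = 31.09 mg/L; combined flow 12.72 m³/s.
Travel time t = 16.8·1000 / 0.59 = 28470 s = 7.910 h.
9.4%/h lost → k = −ln(1 − 0.094) = 0.09872 h⁻¹.
First-order decay: C = 31.09·exp(−k·t) = 31.09·0.4580 = 14.24 mg/L.
Second outfall: C = (12.72·14.24 + 1.600·139.0)/14.32 = 28.19 mg/L.

28.2 mg/L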